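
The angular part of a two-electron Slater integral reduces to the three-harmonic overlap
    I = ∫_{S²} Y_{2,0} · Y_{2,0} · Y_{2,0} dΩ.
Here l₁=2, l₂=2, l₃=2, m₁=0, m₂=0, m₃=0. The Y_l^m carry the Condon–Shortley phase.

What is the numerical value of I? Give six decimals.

0.180224

Checks pass: Σm=0; 6 even; l₃=2∈[0,4].
(2·2+1)(2·2+1)(2·2+1) = 125
Δ: 2! 2! 2! / 7! → 1/630
sum: t=0:+1/8 t=1:−1/1 t=2:+1/8 = -3/4
3j²(2 2 2; 0 0 0) = Δ·Π!·Σ² = 2/35  (sign -1)
(m-triple is (0,0,0) — same symbol as above.)
combine: 4πI² = 125·2/35·2/35 = 20/49
take √, sign +1: I = 0.18022375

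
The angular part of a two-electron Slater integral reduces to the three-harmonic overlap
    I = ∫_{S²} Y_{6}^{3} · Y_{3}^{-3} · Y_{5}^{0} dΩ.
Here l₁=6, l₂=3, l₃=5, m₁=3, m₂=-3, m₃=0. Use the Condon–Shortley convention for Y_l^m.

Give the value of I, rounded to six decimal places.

Rules hold: Σm=0, L=14 even, 3≤5≤9.
N = 13·7·11 = 1001
Δ = 4!·8!·2!/15! = 1/675675
Racah Σ t=1..3: t=1:−1/8640 t=2:+1/2304 t=3:−1/8640 = 7/34560
⇒ 3j(6 3 5; 0 0 0)² = 7/429, sgn -1
Racah Σ t=0..0: t=0:+1/34560 = 1/34560
⇒ 3j(6 3 5; 3 -3 0)² = 4/143, sgn -1
4πI² = N·(3j₀)²·(3jₘ)² = 196/429
I = +1·√(0.456876/4π) = 0.19067531

0.190675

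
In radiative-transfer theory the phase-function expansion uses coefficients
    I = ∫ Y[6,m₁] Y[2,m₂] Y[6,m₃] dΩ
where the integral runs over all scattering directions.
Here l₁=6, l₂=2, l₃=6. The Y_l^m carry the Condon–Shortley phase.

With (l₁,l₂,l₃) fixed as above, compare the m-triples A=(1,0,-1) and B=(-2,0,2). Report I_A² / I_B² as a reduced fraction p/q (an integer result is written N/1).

169/100

Same 6,2,6: normalisation and zero-m 3j drop out of the ratio.
A: Δ: 2! 10! 2! / 15! → 1/90090; sum: t=0:+1/57600 t=1:−1/17280 t=2:+1/120960 = -13/403200; 3j²(6 2 6; 1 0 -1) = Δ·Π!·Σ² = 13/770  (sign +1)
B: Δ: 2! 10! 2! / 15! → 1/90090; sum: t=0:+1/322560 t=1:−1/30240 t=2:+1/69120 = -1/64512; 3j²(6 2 6; -2 0 2) = Δ·Π!·Σ² = 10/1001  (sign -1)
I_A²/I_B² = (13/770)/(10/1001) = 169/100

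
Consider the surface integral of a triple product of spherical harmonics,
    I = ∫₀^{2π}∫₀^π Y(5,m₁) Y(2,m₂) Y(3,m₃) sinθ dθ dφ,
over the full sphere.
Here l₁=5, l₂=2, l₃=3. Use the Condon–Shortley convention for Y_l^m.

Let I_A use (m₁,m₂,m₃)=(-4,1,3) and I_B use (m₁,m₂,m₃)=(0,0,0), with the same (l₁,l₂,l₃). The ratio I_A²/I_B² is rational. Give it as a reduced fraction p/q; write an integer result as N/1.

21/25

Same 5,2,3: normalisation and zero-m 3j drop out of the ratio.
A: Δ: 4! 6! 0! / 11! → 1/2310; sum: t=3:−1/4320 = -1/4320; 3j²(5 2 3; -4 1 3) = Δ·Π!·Σ² = 2/55  (sign -1)
B: Δ: 4! 6! 0! / 11! → 1/2310; sum: t=2:+1/144 = 1/144; 3j²(5 2 3; 0 0 0) = Δ·Π!·Σ² = 10/231  (sign -1)
I_A²/I_B² = (2/55)/(10/231) = 21/25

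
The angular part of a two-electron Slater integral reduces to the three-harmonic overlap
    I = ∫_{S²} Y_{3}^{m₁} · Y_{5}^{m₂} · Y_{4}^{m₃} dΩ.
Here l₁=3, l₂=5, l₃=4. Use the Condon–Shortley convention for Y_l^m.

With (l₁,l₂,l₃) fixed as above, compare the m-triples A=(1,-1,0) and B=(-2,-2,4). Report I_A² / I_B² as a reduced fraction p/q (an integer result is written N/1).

Shared (l₁,l₂,l₃)=(3,5,4): N and (l;000)² cancel in I_A²/I_B².
A: Δ = 4!·2!·6!/13! = 1/180180; Racah Σ t=0..2: t=0:+1/2304 t=1:−1/216 t=2:+1/384 = -11/6912; ⇒ 3j(3 5 4; 1 -1 0)² = 11/1638, sgn -1
B: Δ = 4!·2!·6!/13! = 1/180180; Racah Σ t=3..3: t=3:−1/8640 = -1/8640; ⇒ 3j(3 5 4; -2 -2 4)² = 14/1287, sgn -1
I_A²/I_B² = (11/1638)/(14/1287) = 121/196

121/196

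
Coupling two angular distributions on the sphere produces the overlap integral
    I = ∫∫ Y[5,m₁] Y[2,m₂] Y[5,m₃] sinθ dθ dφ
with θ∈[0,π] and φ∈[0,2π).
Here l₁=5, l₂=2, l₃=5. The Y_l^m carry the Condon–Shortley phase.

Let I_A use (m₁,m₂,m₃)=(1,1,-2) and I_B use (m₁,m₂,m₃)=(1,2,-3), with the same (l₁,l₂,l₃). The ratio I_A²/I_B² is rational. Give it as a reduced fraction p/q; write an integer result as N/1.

3/8

Shared (l₁,l₂,l₃)=(5,2,5): N and (l;000)² cancel in I_A²/I_B².
A: Δ = 2!·8!·2!/13! = 1/38610; Racah Σ t=1..2: t=1:−1/1440 t=2:+1/2880 = -1/2880; ⇒ 3j(5 2 5; 1 1 -2)² = 7/715, sgn +1
B: Δ = 2!·8!·2!/13! = 1/38610; Racah Σ t=2..2: t=2:+1/5760 = 1/5760; ⇒ 3j(5 2 5; 1 2 -3)² = 56/2145, sgn +1
I_A²/I_B² = (7/715)/(56/2145) = 3/8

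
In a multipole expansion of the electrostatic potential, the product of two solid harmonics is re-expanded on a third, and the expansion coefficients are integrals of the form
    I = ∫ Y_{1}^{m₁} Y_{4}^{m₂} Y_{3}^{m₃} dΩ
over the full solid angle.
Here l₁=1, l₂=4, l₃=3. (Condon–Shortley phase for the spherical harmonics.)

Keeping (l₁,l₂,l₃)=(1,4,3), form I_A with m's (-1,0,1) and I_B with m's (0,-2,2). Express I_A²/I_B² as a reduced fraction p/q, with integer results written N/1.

Same 1,4,3: normalisation and zero-m 3j drop out of the ratio.
A: Δ: 2! 0! 6! / 9! → 1/252; sum: t=2:+1/96 = 1/96; 3j²(1 4 3; -1 0 1) = Δ·Π!·Σ² = 1/42  (sign +1)
B: Δ: 2! 0! 6! / 9! → 1/252; sum: t=1:−1/120 = -1/120; 3j²(1 4 3; 0 -2 2) = Δ·Π!·Σ² = 1/21  (sign +1)
I_A²/I_B² = (1/42)/(1/21) = 1/2

1/2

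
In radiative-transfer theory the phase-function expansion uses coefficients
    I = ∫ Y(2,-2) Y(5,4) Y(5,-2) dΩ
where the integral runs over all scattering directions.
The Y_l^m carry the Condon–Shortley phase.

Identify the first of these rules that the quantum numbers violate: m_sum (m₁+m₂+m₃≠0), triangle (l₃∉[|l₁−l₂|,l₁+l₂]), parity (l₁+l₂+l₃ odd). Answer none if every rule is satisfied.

none

m₁+m₂+m₃ = -2 + 4 − 2 = 0  ✓
triangle: |2−5|=3 ≤ l₃=5 ≤ 2+5=7  ✓
parity: l₁+l₂+l₃ = 12 is even  ✓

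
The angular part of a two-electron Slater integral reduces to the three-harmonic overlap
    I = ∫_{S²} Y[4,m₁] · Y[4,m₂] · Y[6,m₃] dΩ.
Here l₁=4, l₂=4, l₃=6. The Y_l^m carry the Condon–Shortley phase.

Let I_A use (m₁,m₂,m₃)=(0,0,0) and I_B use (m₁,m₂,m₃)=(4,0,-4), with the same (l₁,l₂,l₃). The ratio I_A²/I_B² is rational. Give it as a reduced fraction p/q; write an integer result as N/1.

5/9

Shared (l₁,l₂,l₃)=(4,4,6): N and (l;000)² cancel in I_A²/I_B².
A: Δ = 2!·6!·6!/15! = 1/1261260; Racah Σ t=0..2: t=0:+1/4608 t=1:−1/1296 t=2:+1/4608 = -7/20736; ⇒ 3j(4 4 6; 0 0 0)² = 20/1287, sgn -1
B: Δ = 2!·6!·6!/15! = 1/1261260; Racah Σ t=0..0: t=0:+1/69120 = 1/69120; ⇒ 3j(4 4 6; 4 0 -4)² = 4/143, sgn +1
I_A²/I_B² = (20/1287)/(4/143) = 5/9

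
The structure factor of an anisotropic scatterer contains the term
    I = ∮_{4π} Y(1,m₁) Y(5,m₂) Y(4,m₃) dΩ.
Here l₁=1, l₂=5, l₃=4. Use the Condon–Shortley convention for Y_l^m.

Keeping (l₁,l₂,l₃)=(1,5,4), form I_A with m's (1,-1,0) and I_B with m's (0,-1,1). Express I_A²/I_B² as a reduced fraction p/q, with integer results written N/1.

l's match ⇒ only the (l;m) 3-j factors differ between A and B.
A: triangle coeff Δ(1,5,4) = 1/495; Σ_t [0,0]: t=0:+1/1152 = 1/1152; (3j)²=1/33 [(1 5 4; 1 -1 0)], sign=+1
B: triangle coeff Δ(1,5,4) = 1/495; Σ_t [1,1]: t=1:−1/720 = -1/720; (3j)²=8/165 [(1 5 4; 0 -1 1)], sign=+1
I_A²/I_B² = (1/33)/(8/165) = 5/8

5/8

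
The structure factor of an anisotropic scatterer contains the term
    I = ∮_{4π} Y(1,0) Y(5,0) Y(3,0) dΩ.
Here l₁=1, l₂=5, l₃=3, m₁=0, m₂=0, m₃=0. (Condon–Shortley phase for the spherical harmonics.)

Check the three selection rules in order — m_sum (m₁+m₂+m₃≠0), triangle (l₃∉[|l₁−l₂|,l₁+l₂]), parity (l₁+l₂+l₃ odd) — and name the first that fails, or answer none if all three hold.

azimuthal sum: 0 + 0 + 0 = 0  ✓
4 ≤ 3 ≤ 6 (triangle on l)  ✗
L = 1 + 5 + 3 = 9 (odd)

triangle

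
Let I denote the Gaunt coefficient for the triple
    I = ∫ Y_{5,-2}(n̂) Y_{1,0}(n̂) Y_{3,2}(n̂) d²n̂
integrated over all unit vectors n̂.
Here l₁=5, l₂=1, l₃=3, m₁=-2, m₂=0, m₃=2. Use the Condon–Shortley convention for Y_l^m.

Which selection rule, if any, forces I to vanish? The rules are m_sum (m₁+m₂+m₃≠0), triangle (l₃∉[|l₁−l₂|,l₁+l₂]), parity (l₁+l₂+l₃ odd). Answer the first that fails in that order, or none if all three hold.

triangle

m₁+m₂+m₃ = -2 + 0 + 2 = 0  ✓
triangle: |5−1|=4 ≤ l₃=3 ≤ 5+1=6  ✗
parity: l₁+l₂+l₃ = 9 is odd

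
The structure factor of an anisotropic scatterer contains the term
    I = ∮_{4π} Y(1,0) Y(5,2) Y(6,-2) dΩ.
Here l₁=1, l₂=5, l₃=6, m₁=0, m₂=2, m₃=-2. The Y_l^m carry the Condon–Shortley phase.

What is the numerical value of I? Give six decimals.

0.231133

Checks pass: Σm=0; 12 even; l₃=6∈[4,6].
(2·1+1)(2·5+1)(2·6+1) = 429
Δ: 0! 2! 10! / 13! → 1/858
sum: t=0:+1/14400 = 1/14400
3j²(1 5 6; 0 0 0) = Δ·Π!·Σ² = 6/143  (sign +1)
sum: t=0:+1/30240 = 1/30240
3j²(1 5 6; 0 2 -2) = Δ·Π!·Σ² = 16/429  (sign +1)
combine: 4πI² = 429·6/143·16/429 = 96/143
take √, sign +1: I = 0.23113338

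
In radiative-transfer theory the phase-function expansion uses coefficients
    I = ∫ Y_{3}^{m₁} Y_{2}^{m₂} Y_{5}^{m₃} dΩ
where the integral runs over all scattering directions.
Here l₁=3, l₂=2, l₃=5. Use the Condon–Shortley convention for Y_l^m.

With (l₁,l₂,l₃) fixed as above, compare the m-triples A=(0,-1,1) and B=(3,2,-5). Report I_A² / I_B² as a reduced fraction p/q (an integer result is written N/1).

l's match ⇒ only the (l;m) 3-j factors differ between A and B.
A: triangle coeff Δ(3,2,5) = 1/2310; Σ_t [0,0]: t=0:+1/216 = 1/216; (3j)²=8/231 [(3 2 5; 0 -1 1)], sign=+1
B: triangle coeff Δ(3,2,5) = 1/2310; Σ_t [0,0]: t=0:+1/17280 = 1/17280; (3j)²=1/11 [(3 2 5; 3 2 -5)], sign=+1
I_A²/I_B² = (8/231)/(1/11) = 8/21

8/21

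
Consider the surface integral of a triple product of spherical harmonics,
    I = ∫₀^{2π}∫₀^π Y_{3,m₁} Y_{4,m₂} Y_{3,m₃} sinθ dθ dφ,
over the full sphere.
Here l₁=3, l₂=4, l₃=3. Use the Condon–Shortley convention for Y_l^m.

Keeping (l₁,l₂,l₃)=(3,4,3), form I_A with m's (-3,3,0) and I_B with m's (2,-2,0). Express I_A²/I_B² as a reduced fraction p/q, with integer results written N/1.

l's match ⇒ only the (l;m) 3-j factors differ between A and B.
A: triangle coeff Δ(3,4,3) = 1/34650; Σ_t [4,4]: t=4:+1/288 = 1/288; (3j)²=1/22 [(3 4 3; -3 3 0)], sign=-1
B: triangle coeff Δ(3,4,3) = 1/34650; Σ_t [0,1]: t=0:+1/96 t=1:−1/72 = -1/288; (3j)²=1/462 [(3 4 3; 2 -2 0)], sign=+1
I_A²/I_B² = (1/22)/(1/462) = 21/1

21/1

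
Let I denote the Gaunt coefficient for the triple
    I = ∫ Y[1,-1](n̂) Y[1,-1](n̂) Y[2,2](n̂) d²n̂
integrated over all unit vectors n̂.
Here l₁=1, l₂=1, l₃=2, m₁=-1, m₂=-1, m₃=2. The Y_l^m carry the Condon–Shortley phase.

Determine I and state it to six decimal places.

m-sum 0 ✓  L=4 even ✓  0≤2≤2 ✓
Π(2lᵢ+1) = 3×3×5 = 45
triangle coeff Δ(1,1,2) = 1/30
Σ_t [0,0]: t=0:+1/1 = 1/1
(3j)²=2/15 [(1 1 2; 0 0 0)], sign=+1
Σ_t [0,0]: t=0:+1/4 = 1/4
(3j)²=1/5 [(1 1 2; -1 -1 2)], sign=+1
⇒ 4πI² = 6/5
I = (+1)√(6/5/(4π)) = 0.30901936

0.309019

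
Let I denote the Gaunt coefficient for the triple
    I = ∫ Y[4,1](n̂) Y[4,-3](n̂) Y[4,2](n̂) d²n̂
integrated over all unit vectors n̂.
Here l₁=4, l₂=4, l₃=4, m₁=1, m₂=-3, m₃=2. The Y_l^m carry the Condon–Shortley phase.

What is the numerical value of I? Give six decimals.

m-sum 0 ✓  L=12 even ✓  0≤4≤8 ✓
Π(2lᵢ+1) = 9×9×9 = 729
triangle coeff Δ(4,4,4) = 1/450450
Σ_t [0,4]: t=0:+1/13824 t=1:−1/216 t=2:+1/64 t=3:−1/216 t=4:+1/13824 = 5/768
(3j)²=18/1001 [(4 4 4; 0 0 0)], sign=+1
Σ_t [0,1]: t=0:+1/864 t=1:−1/576 = -1/1728
(3j)²=5/1287 [(4 4 4; 1 -3 2)], sign=-1
⇒ 4πI² = 7290/143143
I = (-1)√(7290/143143/(4π)) = -0.06366105

-0.063661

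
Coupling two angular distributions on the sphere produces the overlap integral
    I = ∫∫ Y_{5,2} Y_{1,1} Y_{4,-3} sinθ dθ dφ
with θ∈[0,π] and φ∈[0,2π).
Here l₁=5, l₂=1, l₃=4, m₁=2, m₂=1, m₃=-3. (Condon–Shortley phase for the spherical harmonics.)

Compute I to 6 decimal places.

Rules hold: Σm=0, L=10 even, 4≤4≤6.
N = 11·3·9 = 297
Δ = 2!·8!·0!/11! = 1/495
Racah Σ t=1..1: t=1:−1/576 = -1/576
⇒ 3j(5 1 4; 0 0 0)² = 5/99, sgn -1
Racah Σ t=2..2: t=2:+1/10080 = 1/10080
⇒ 3j(5 1 4; 2 1 -3)² = 1/165, sgn -1
4πI² = N·(3j₀)²·(3jₘ)² = 1/11
I = +1·√(0.0909091/4π) = 0.08505478

0.085055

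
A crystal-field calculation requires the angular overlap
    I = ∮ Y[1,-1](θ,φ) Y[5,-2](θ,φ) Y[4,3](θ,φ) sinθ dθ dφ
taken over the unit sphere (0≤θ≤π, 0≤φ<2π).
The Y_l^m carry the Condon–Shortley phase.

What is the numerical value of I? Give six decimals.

0.085055

Checks pass: Σm=0; 10 even; l₃=4∈[4,6].
(2·1+1)(2·5+1)(2·4+1) = 297
Δ: 2! 0! 8! / 11! → 1/495
sum: t=1:−1/576 = -1/576
3j²(1 5 4; 0 0 0) = Δ·Π!·Σ² = 5/99  (sign -1)
sum: t=2:+1/10080 = 1/10080
3j²(1 5 4; -1 -2 3) = Δ·Π!·Σ² = 1/165  (sign -1)
combine: 4πI² = 297·5/99·1/165 = 1/11
take √, sign +1: I = 0.08505478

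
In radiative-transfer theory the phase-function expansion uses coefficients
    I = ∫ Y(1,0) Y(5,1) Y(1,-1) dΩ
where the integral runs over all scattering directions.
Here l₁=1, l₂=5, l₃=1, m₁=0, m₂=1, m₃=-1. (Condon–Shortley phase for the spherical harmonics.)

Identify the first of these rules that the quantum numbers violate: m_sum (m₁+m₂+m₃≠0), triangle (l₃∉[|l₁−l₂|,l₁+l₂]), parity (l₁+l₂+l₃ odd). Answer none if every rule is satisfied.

azimuthal sum: 0 + 1 − 1 = 0  ✓
4 ≤ 1 ≤ 6 (triangle on l)  ✗
L = 1 + 5 + 1 = 7 (odd)

triangle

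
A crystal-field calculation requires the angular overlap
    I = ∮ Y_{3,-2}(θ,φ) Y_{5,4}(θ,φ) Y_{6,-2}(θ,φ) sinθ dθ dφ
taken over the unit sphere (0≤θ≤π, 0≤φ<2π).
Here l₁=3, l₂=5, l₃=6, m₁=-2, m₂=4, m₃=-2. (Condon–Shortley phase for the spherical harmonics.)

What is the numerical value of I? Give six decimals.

Rules hold: Σm=0, L=14 even, 2≤6≤8.
N = 7·11·13 = 1001
Δ = 2!·4!·8!/15! = 1/675675
Racah Σ t=0..2: t=0:+1/8640 t=1:−1/2304 t=2:+1/8640 = -7/34560
⇒ 3j(3 5 6; 0 0 0)² = 7/429, sgn -1
Racah Σ t=1..2: t=1:−1/967680 t=2:+1/60480 = 1/64512
⇒ 3j(3 5 6; -2 4 -2)² = 15/1001, sgn +1
4πI² = N·(3j₀)²·(3jₘ)² = 35/143
I = -1·√(0.244755/4π) = -0.13956004

-0.139560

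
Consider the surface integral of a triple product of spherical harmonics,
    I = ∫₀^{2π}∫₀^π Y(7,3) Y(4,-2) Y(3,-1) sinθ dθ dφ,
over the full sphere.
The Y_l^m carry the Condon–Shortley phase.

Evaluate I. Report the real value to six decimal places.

-0.239176

Rules hold: Σm=0, L=14 even, 3≤3≤11.
N = 15·9·7 = 945
Δ = 8!·6!·0!/15! = 1/45045
Racah Σ t=4..4: t=4:+1/20736 = 1/20736
⇒ 3j(7 4 3; 0 0 0)² = 35/1287, sgn -1
Racah Σ t=2..2: t=2:+1/69120 = 1/69120
⇒ 3j(7 4 3; 3 -2 -1)² = 4/143, sgn +1
4πI² = N·(3j₀)²·(3jₘ)² = 14700/20449
I = -1·√(0.718862/4π) = -0.23917605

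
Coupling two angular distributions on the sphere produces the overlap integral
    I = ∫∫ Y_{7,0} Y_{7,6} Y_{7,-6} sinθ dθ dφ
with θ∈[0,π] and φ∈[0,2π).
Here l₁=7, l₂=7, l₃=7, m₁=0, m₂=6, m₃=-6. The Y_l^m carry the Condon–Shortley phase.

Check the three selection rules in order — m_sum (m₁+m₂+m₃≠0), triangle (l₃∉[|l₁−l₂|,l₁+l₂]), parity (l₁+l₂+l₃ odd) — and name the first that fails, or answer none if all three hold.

parity

m₁+m₂+m₃ = 0 + 6 − 6 = 0  ✓
triangle: |7−7|=0 ≤ l₃=7 ≤ 7+7=14  ✓
parity: l₁+l₂+l₃ = 21 is odd  ✗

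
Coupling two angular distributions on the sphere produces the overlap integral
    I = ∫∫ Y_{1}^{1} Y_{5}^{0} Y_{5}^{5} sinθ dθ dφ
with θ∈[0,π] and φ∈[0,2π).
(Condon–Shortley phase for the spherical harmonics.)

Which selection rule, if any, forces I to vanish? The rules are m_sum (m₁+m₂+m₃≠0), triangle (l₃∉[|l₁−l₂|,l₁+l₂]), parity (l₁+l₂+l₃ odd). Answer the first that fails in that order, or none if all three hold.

Σmᵢ = 6  ✗
l₃∈[|l₁−l₂|,l₁+l₂]=[4,6], have l₃=5
Σlᵢ = 11 ⇒ odd

m_sum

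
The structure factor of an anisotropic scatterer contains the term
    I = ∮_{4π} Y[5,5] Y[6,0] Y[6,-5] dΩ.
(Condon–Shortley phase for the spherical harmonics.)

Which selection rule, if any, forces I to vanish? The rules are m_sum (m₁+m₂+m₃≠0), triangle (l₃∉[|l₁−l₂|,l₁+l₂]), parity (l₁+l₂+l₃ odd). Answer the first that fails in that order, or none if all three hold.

parity

Σmᵢ = 0  ✓
l₃∈[|l₁−l₂|,l₁+l₂]=[1,11], have l₃=6  ✓
Σlᵢ = 17 ⇒ odd  ✗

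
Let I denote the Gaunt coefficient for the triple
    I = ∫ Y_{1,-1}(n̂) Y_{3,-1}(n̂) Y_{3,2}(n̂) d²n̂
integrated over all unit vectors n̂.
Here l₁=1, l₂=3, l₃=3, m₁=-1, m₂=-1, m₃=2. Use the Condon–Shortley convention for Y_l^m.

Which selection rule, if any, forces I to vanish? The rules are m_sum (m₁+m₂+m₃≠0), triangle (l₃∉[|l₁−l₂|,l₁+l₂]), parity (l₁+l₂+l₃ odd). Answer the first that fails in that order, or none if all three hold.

parity

m₁+m₂+m₃ = -1 − 1 + 2 = 0  ✓
triangle: |1−3|=2 ≤ l₃=3 ≤ 1+3=4  ✓
parity: l₁+l₂+l₃ = 7 is odd  ✗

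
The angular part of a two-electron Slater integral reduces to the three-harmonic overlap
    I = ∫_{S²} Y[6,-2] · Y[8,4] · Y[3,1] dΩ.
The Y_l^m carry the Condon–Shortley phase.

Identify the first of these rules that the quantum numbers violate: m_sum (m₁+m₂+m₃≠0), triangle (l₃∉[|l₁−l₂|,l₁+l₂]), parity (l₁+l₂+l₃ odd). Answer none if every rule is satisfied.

Σmᵢ = 3  ✗
l₃∈[|l₁−l₂|,l₁+l₂]=[2,14], have l₃=3
Σlᵢ = 17 ⇒ odd

m_sum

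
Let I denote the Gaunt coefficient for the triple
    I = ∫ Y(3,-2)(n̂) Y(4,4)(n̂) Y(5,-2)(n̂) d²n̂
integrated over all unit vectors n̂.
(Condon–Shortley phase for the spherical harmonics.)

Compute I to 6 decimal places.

-0.109480

m-sum 0 ✓  L=12 even ✓  1≤5≤7 ✓
Π(2lᵢ+1) = 7×9×11 = 693
triangle coeff Δ(3,4,5) = 1/180180
Σ_t [0,2]: t=0:+1/576 t=1:−1/144 t=2:+1/576 = -1/288
(3j)²=20/1001 [(3 4 5; 0 0 0)], sign=+1
Σ_t [2,2]: t=2:+1/8640 = 1/8640
(3j)²=14/1287 [(3 4 5; -2 4 -2)], sign=-1
⇒ 4πI² = 280/1859
I = (-1)√(280/1859/(4π)) = -0.10947990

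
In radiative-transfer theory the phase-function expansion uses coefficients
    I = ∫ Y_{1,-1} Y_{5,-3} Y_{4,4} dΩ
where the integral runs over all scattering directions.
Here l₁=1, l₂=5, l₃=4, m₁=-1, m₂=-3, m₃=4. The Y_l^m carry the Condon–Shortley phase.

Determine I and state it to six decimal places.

Checks pass: Σm=0; 10 even; l₃=4∈[4,6].
(2·1+1)(2·5+1)(2·4+1) = 297
Δ: 2! 0! 8! / 11! → 1/495
sum: t=1:−1/576 = -1/576
3j²(1 5 4; 0 0 0) = Δ·Π!·Σ² = 5/99  (sign -1)
sum: t=2:+1/80640 = 1/80640
3j²(1 5 4; -1 -3 4) = Δ·Π!·Σ² = 1/495  (sign +1)
combine: 4πI² = 297·5/99·1/495 = 1/33
take √, sign -1: I = -0.04910640

-0.049106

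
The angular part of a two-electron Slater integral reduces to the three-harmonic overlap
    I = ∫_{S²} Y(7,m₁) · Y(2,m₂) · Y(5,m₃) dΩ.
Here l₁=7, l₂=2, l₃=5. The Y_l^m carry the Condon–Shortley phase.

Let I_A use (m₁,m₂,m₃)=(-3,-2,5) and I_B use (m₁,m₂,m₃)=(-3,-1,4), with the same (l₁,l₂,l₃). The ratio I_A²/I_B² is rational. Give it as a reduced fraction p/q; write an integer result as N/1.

1/40

l's match ⇒ only the (l;m) 3-j factors differ between A and B.
A: triangle coeff Δ(7,2,5) = 1/15015; Σ_t [0,0]: t=0:+1/87091200 = 1/87091200; (3j)²=1/15015 [(7 2 5; -3 -2 5)], sign=+1
B: triangle coeff Δ(7,2,5) = 1/15015; Σ_t [1,1]: t=1:−1/2177280 = -1/2177280; (3j)²=8/3003 [(7 2 5; -3 -1 4)], sign=+1
I_A²/I_B² = (1/15015)/(8/3003) = 1/40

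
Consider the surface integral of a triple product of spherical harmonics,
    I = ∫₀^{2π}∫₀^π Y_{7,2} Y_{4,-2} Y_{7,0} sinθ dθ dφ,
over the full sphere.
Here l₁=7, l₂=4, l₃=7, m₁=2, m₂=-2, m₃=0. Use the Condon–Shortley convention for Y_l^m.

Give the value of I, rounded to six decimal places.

m-sum 0 ✓  L=18 even ✓  3≤7≤11 ✓
Π(2lᵢ+1) = 15×9×15 = 2025
triangle coeff Δ(7,4,7) = 1/58198140
Σ_t [0,4]: t=0:+1/17418240 t=1:−1/622080 t=2:+1/230400 t=3:−1/622080 t=4:+1/17418240 = 1/806400
(3j)²=2268/230945 [(7 4 7; 0 0 0)], sign=-1
Σ_t [0,2]: t=0:+1/1382400 t=1:−1/622080 t=2:+1/2903040 = -47/87091200
(3j)²=2209/277134 [(7 4 7; 2 -2 0)], sign=+1
⇒ 4πI² = 338175810/2133423721
I = (-1)√(338175810/2133423721/(4π)) = -0.11231242

-0.112312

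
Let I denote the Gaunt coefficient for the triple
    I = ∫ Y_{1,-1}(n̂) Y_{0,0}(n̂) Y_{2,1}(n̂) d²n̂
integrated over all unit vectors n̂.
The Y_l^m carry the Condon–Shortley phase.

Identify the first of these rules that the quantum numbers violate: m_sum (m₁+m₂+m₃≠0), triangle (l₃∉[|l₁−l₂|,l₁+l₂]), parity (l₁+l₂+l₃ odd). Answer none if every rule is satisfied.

m₁+m₂+m₃ = -1 + 0 + 1 = 0  ✓
triangle: |1−0|=1 ≤ l₃=2 ≤ 1+0=1  ✗
parity: l₁+l₂+l₃ = 3 is odd

triangle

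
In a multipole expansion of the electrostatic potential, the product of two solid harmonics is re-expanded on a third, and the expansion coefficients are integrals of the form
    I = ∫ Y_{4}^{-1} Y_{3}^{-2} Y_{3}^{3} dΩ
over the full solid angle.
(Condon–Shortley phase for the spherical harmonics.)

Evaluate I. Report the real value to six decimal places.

0.140463

m-sum 0 ✓  L=10 even ✓  1≤3≤7 ✓
Π(2lᵢ+1) = 9×7×7 = 441
triangle coeff Δ(4,3,3) = 1/34650
Σ_t [1,3]: t=1:−1/72 t=2:+1/16 t=3:−1/72 = 5/144
(3j)²=2/77 [(4 3 3; 0 0 0)], sign=-1
Σ_t [1,1]: t=1:−1/288 = -1/288
(3j)²=5/231 [(4 3 3; -1 -2 3)], sign=-1
⇒ 4πI² = 30/121
I = (+1)√(30/121/(4π)) = 0.14046335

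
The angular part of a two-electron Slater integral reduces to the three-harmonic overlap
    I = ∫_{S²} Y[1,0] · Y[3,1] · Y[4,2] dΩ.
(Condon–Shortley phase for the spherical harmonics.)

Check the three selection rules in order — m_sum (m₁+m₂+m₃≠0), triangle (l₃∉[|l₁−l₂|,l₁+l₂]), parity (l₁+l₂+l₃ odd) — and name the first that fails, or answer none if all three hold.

m₁+m₂+m₃ = 0 + 1 + 2 = 3  ✗
triangle: |1−3|=2 ≤ l₃=4 ≤ 1+3=4
parity: l₁+l₂+l₃ = 8 is even

m_sum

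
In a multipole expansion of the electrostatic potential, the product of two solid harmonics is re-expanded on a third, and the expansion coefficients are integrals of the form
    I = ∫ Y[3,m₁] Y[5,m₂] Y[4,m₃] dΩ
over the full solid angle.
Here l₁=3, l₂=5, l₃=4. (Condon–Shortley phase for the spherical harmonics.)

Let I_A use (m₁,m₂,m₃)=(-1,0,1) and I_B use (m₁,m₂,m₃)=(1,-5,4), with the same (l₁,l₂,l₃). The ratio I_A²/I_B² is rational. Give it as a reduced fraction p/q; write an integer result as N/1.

1/392

Shared (l₁,l₂,l₃)=(3,5,4): N and (l;000)² cancel in I_A²/I_B².
A: Δ = 4!·2!·6!/13! = 1/180180; Racah Σ t=2..4: t=2:+1/288 t=3:−1/288 t=4:+1/5760 = 1/5760; ⇒ 3j(3 5 4; -1 0 1)² = 1/12012, sgn -1
B: Δ = 4!·2!·6!/13! = 1/180180; Racah Σ t=0..0: t=0:+1/34560 = 1/34560; ⇒ 3j(3 5 4; 1 -5 4)² = 14/429, sgn +1
I_A²/I_B² = (1/12012)/(14/429) = 1/392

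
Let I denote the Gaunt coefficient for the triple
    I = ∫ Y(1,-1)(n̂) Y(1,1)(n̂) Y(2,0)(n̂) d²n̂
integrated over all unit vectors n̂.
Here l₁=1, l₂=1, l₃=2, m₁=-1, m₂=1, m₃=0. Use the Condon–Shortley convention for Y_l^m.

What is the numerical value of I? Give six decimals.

Checks pass: Σm=0; 4 even; l₃=2∈[0,2].
(2·1+1)(2·1+1)(2·2+1) = 45
Δ: 0! 2! 2! / 5! → 1/30
sum: t=0:+1/1 = 1/1
3j²(1 1 2; 0 0 0) = Δ·Π!·Σ² = 2/15  (sign +1)
sum: t=0:+1/4 = 1/4
3j²(1 1 2; -1 1 0) = Δ·Π!·Σ² = 1/30  (sign +1)
combine: 4πI² = 45·2/15·1/30 = 1/5
take √, sign +1: I = 0.12615663

0.126157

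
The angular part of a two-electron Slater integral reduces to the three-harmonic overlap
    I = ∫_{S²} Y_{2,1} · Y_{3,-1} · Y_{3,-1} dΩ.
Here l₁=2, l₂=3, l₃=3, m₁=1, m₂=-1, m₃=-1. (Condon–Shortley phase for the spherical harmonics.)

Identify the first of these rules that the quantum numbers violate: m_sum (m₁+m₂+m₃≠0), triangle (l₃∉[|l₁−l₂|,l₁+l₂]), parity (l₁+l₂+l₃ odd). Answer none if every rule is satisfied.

m_sum

Σmᵢ = -1  ✗
l₃∈[|l₁−l₂|,l₁+l₂]=[1,5], have l₃=3
Σlᵢ = 8 ⇒ even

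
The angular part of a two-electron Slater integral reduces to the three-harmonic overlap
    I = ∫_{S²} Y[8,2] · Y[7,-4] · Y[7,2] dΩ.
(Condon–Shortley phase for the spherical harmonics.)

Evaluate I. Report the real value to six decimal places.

m-sum 0 ✓  L=22 even ✓  1≤7≤15 ✓
Π(2lᵢ+1) = 17×15×15 = 3825
triangle coeff Δ(8,7,7) = 1/22086194130
Σ_t [1,7]: t=1:−1/18289152000 t=2:+1/248832000 t=3:−1/24883200 t=4:+1/11943936 t=5:−1/24883200 t=6:+1/248832000 t=7:−1/18289152000 = 11/975421440
(3j)²=1750/289731 [(8 7 7; 0 0 0)], sign=-1
Σ_t [0,3]: t=0:+1/2090188800 t=1:−1/174182400 t=2:+1/99532800 t=3:−1/373248000 = 11/5225472000
(3j)²=528/96577 [(8 7 7; 2 -4 2)], sign=-1
⇒ 4πI² = 69300000/548653937
I = (+1)√(69300000/548653937/(4π)) = 0.10025648

0.100256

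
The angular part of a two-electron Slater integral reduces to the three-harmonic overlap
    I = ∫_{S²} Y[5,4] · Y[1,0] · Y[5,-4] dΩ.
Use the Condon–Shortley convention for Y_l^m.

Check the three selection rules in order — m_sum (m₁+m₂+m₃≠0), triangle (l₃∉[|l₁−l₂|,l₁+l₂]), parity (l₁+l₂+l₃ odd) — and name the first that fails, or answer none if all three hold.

azimuthal sum: 4 + 0 − 4 = 0  ✓
4 ≤ 5 ≤ 6 (triangle on l)  ✓
L = 5 + 1 + 5 = 11 (odd)  ✗

parity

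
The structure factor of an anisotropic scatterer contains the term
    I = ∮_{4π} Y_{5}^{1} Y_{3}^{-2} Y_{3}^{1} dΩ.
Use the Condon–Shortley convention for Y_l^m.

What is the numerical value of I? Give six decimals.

Σlᵢ=11 odd — θ-integrand is odd under cosθ→−cosθ; I=0

0.000000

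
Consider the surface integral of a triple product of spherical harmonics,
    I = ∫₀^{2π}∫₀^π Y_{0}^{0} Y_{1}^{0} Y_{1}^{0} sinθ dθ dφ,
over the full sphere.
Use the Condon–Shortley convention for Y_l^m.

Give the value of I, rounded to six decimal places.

Rules hold: Σm=0, L=2 even, 1≤1≤1.
N = 1·3·3 = 9
Δ = 0!·0!·2!/3! = 1/3
Racah Σ t=0..0: t=0:+1/1 = 1/1
⇒ 3j(0 1 1; 0 0 0)² = 1/3, sgn -1
(m-triple is (0,0,0) — same symbol as above.)
4πI² = N·(3j₀)²·(3jₘ)² = 1/1
I = +1·√(1/4π) = 0.28209479

0.282095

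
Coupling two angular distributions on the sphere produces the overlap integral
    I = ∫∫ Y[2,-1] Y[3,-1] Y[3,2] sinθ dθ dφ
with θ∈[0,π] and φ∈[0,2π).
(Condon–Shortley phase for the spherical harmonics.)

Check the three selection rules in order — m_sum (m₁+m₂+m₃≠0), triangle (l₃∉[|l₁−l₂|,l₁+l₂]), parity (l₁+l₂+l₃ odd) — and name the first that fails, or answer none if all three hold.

Σmᵢ = 0  ✓
l₃∈[|l₁−l₂|,l₁+l₂]=[1,5], have l₃=3  ✓
Σlᵢ = 8 ⇒ even  ✓

none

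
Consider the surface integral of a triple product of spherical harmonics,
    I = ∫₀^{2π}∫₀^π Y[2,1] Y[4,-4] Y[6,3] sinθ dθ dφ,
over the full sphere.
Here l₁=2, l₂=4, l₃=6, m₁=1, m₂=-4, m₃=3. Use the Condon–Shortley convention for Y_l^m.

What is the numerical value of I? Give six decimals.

Checks pass: Σm=0; 12 even; l₃=6∈[2,6].
(2·2+1)(2·4+1)(2·6+1) = 585
Δ: 0! 4! 8! / 13! → 1/6435
sum: t=0:+1/2304 = 1/2304
3j²(2 4 6; 0 0 0) = Δ·Π!·Σ² = 5/143  (sign +1)
sum: t=0:+1/241920 = 1/241920
3j²(2 4 6; 1 -4 3) = Δ·Π!·Σ² = 1/715  (sign -1)
combine: 4πI² = 585·5/143·1/715 = 45/1573
take √, sign -1: I = -0.04771303

-0.047713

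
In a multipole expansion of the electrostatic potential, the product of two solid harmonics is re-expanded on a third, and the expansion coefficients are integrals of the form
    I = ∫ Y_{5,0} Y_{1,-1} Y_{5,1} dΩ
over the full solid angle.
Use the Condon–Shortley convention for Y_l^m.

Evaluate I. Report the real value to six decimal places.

l₁+l₂+l₃=11 is odd: 3j(l;000)=0 ⇒ I=0

0.000000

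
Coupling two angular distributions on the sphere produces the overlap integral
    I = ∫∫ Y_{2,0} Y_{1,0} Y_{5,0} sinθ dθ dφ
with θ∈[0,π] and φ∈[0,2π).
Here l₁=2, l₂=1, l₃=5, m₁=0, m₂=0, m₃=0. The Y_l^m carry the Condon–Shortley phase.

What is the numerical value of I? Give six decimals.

triangle: need 1≤l₃≤3, have 5; I=0

0.000000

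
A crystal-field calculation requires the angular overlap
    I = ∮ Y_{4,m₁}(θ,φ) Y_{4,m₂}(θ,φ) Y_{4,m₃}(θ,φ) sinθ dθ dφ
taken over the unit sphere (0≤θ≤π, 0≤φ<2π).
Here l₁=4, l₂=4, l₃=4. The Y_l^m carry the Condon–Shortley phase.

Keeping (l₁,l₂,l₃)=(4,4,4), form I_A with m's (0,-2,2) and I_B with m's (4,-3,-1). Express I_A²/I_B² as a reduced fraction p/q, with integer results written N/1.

Shared (l₁,l₂,l₃)=(4,4,4): N and (l;000)² cancel in I_A²/I_B².
A: Δ = 4!·4!·4!/13! = 1/450450; Racah Σ t=0..2: t=0:+1/2304 t=1:−1/216 t=2:+1/384 = -11/6912; ⇒ 3j(4 4 4; 0 -2 2)² = 11/1638, sgn -1
B: Δ = 4!·4!·4!/13! = 1/450450; Racah Σ t=0..0: t=0:+1/3456 = 1/3456; ⇒ 3j(4 4 4; 4 -3 -1)² = 35/1287, sgn -1
I_A²/I_B² = (11/1638)/(35/1287) = 121/490

121/490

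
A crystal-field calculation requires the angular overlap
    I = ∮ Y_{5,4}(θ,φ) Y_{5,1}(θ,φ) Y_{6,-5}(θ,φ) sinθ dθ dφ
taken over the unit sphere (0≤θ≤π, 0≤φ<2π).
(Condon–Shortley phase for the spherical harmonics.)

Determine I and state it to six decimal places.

Checks pass: Σm=0; 16 even; l₃=6∈[0,10].
(2·5+1)(2·5+1)(2·6+1) = 1573
Δ: 4! 6! 6! / 17! → 1/28588560
sum: t=0:+1/345600 t=1:−1/13824 t=2:+1/5184 t=3:−1/13824 t=4:+1/345600 = 7/129600
3j²(5 5 6; 0 0 0) = Δ·Π!·Σ² = 80/7293  (sign +1)
sum: t=0:+1/2073600 t=1:−1/518400 = -1/691200
3j²(5 5 6; 4 1 -5) = Δ·Π!·Σ² = 81/4420  (sign +1)
combine: 4πI² = 1573·80/7293·81/4420 = 1188/3757
take √, sign +1: I = 0.15862904

0.158629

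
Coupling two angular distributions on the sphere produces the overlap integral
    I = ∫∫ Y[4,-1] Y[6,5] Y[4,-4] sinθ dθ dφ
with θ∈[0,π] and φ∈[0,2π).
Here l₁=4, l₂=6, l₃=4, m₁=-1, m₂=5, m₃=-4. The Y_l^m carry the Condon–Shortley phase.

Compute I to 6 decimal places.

Checks pass: Σm=0; 14 even; l₃=4∈[2,10].
(2·4+1)(2·6+1)(2·4+1) = 1053
Δ: 6! 2! 6! / 15! → 1/1261260
sum: t=2:+1/4608 t=3:−1/1296 t=4:+1/4608 = -7/20736
3j²(4 6 4; 0 0 0) = Δ·Π!·Σ² = 20/1287  (sign -1)
sum: t=5:−1/172800 = -1/172800
3j²(4 6 4; -1 5 -4) = Δ·Π!·Σ² = 2/65  (sign -1)
combine: 4πI² = 1053·20/1287·2/65 = 72/143
take √, sign +1: I = 0.20016738

0.200167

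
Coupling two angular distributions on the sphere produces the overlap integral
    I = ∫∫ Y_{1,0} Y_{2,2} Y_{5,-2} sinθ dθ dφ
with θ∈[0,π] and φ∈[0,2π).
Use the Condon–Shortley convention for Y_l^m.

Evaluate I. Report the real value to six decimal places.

l₃=5 ∉ [1,3] — triangle fails ⇒ I = 0

0.000000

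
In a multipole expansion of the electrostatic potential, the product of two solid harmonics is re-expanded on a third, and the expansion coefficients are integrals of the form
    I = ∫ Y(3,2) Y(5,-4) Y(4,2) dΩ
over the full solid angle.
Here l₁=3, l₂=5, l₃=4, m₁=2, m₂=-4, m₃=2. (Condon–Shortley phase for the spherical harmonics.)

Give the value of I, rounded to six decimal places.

0.143343

Checks pass: Σm=0; 12 even; l₃=4∈[2,8].
(2·3+1)(2·5+1)(2·4+1) = 693
Δ: 4! 2! 6! / 13! → 1/180180
sum: t=1:−1/576 t=2:+1/144 t=3:−1/576 = 1/288
3j²(3 5 4; 0 0 0) = Δ·Π!·Σ² = 20/1001  (sign +1)
sum: t=0:+1/2880 t=1:−1/8640 = 1/4320
3j²(3 5 4; 2 -4 2) = Δ·Π!·Σ² = 8/429  (sign +1)
combine: 4πI² = 693·20/1001·8/429 = 480/1859
take √, sign +1: I = 0.14334284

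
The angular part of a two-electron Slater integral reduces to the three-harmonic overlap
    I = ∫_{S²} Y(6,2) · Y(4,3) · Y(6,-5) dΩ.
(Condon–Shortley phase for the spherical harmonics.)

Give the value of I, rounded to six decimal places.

m-sum 0 ✓  L=16 even ✓  2≤6≤10 ✓
Π(2lᵢ+1) = 13×9×13 = 1521
triangle coeff Δ(6,4,6) = 1/15315300
Σ_t [0,4]: t=0:+1/829440 t=1:−1/25920 t=2:+1/9216 t=3:−1/25920 t=4:+1/829440 = 7/207360
(3j)²=28/2431 [(6 4 6; 0 0 0)], sign=+1
Σ_t [3,4]: t=3:−1/725760 t=4:+1/5806080 = -1/829440
(3j)²=49/2652 [(6 4 6; 2 3 -5)], sign=+1
⇒ 4πI² = 1029/3179
I = (+1)√(1029/3179/(4π)) = 0.16049352

0.160494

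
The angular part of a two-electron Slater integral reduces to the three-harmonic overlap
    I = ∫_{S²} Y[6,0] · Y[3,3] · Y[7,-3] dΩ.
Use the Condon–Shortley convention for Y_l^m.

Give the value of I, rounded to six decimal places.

Checks pass: Σm=0; 16 even; l₃=7∈[3,9].
(2·6+1)(2·3+1)(2·7+1) = 1365
Δ: 2! 10! 4! / 17! → 1/2042040
sum: t=0:+1/207360 t=1:−1/57600 t=2:+1/207360 = -1/129600
3j²(6 3 7; 0 0 0) = Δ·Π!·Σ² = 168/12155  (sign +1)
sum: t=2:+1/829440 = 1/829440
3j²(6 3 7; 0 3 -3) = Δ·Π!·Σ² = 225/9724  (sign +1)
combine: 4πI² = 1365·168/12155·225/9724 = 198450/454597
take √, sign +1: I = 0.18638345

0.186383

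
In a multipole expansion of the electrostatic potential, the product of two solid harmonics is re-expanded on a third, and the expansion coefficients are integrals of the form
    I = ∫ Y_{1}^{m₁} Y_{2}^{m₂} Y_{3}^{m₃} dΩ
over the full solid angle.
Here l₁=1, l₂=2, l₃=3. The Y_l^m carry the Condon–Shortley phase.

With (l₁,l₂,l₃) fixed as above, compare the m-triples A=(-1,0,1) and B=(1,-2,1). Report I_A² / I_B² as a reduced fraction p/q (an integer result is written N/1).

Shared (l₁,l₂,l₃)=(1,2,3): N and (l;000)² cancel in I_A²/I_B².
A: Δ = 0!·2!·4!/7! = 1/105; Racah Σ t=0..0: t=0:+1/8 = 1/8; ⇒ 3j(1 2 3; -1 0 1)² = 2/35, sgn +1
B: Δ = 0!·2!·4!/7! = 1/105; Racah Σ t=0..0: t=0:+1/48 = 1/48; ⇒ 3j(1 2 3; 1 -2 1)² = 1/105, sgn +1
I_A²/I_B² = (2/35)/(1/105) = 6/1

6/1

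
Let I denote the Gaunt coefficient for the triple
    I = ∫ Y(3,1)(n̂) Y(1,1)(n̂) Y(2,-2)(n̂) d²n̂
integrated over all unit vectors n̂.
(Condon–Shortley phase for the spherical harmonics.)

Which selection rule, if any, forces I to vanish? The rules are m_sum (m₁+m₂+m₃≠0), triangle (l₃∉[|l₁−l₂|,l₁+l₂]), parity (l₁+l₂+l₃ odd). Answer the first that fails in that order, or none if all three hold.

m₁+m₂+m₃ = 1 + 1 − 2 = 0  ✓
triangle: |3−1|=2 ≤ l₃=2 ≤ 3+1=4  ✓
parity: l₁+l₂+l₃ = 6 is even  ✓

none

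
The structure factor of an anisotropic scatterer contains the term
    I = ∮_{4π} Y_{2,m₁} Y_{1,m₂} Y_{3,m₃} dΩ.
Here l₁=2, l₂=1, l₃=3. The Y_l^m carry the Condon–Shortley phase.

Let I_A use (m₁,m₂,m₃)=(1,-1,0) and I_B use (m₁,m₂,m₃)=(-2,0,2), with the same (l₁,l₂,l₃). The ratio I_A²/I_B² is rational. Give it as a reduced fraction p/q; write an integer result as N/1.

Shared (l₁,l₂,l₃)=(2,1,3): N and (l;000)² cancel in I_A²/I_B².
A: Δ = 0!·4!·2!/7! = 1/105; Racah Σ t=0..0: t=0:+1/12 = 1/12; ⇒ 3j(2 1 3; 1 -1 0)² = 1/35, sgn -1
B: Δ = 0!·4!·2!/7! = 1/105; Racah Σ t=0..0: t=0:+1/24 = 1/24; ⇒ 3j(2 1 3; -2 0 2)² = 1/21, sgn -1
I_A²/I_B² = (1/35)/(1/21) = 3/5

3/5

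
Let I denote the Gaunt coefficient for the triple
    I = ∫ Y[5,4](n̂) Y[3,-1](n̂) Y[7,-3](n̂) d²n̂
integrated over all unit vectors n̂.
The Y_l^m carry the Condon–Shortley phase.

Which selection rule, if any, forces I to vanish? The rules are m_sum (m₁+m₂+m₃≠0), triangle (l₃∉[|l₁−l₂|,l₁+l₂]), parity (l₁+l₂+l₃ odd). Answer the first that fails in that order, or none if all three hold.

m₁+m₂+m₃ = 4 − 1 − 3 = 0  ✓
triangle: |5−3|=2 ≤ l₃=7 ≤ 5+3=8  ✓
parity: l₁+l₂+l₃ = 15 is odd  ✗

parity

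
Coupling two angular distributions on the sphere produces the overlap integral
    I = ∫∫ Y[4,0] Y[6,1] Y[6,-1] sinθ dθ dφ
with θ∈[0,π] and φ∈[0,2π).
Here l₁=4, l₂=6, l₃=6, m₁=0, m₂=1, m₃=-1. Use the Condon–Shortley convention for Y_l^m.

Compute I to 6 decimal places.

Rules hold: Σm=0, L=16 even, 2≤6≤10.
N = 9·13·13 = 1521
Δ = 4!·4!·8!/17! = 1/15315300
Racah Σ t=0..4: t=0:+1/829440 t=1:−1/25920 t=2:+1/9216 t=3:−1/25920 t=4:+1/829440 = 7/207360
⇒ 3j(4 6 6; 0 0 0)² = 28/2431, sgn +1
Racah Σ t=0..4: t=0:+1/2903040 t=1:−1/51840 t=2:+1/11520 t=3:−1/20736 t=4:+1/414720 = 1/45360
⇒ 3j(4 6 6; 0 1 -1)² = 1024/153153, sgn -1
4πI² = N·(3j₀)²·(3jₘ)² = 4096/34969
I = -1·√(0.117132/4π) = -0.09654581

-0.096546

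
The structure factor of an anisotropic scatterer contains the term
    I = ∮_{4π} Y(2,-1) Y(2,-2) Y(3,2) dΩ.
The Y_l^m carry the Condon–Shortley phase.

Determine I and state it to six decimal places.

-1 − 2 + 2 = -1 ≠ 0: azimuthal integral kills it; I = 0

0.000000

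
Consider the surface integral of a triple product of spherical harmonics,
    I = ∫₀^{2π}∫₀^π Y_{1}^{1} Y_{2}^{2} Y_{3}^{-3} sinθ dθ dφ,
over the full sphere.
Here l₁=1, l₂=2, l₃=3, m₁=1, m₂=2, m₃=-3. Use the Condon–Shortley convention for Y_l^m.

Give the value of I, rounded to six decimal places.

-0.319865

Checks pass: Σm=0; 6 even; l₃=3∈[1,3].
(2·1+1)(2·2+1)(2·3+1) = 105
Δ: 0! 2! 4! / 7! → 1/105
sum: t=0:+1/4 = 1/4
3j²(1 2 3; 0 0 0) = Δ·Π!·Σ² = 3/35  (sign -1)
sum: t=0:+1/48 = 1/48
3j²(1 2 3; 1 2 -3) = Δ·Π!·Σ² = 1/7  (sign +1)
combine: 4πI² = 105·3/35·1/7 = 9/7
take √, sign -1: I = -0.31986543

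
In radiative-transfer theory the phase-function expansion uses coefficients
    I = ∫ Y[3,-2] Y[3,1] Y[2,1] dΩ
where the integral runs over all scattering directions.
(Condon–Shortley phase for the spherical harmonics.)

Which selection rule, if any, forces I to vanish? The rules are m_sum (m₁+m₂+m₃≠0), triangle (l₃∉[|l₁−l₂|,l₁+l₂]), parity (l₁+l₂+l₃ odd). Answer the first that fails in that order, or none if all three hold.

m₁+m₂+m₃ = -2 + 1 + 1 = 0  ✓
triangle: |3−3|=0 ≤ l₃=2 ≤ 3+3=6  ✓
parity: l₁+l₂+l₃ = 8 is even  ✓

none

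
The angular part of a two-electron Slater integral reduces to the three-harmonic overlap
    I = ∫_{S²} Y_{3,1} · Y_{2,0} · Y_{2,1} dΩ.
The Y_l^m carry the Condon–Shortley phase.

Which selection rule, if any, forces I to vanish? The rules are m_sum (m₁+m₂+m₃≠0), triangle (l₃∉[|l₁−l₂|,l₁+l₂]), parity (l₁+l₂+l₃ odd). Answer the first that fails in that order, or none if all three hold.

m_sum

m₁+m₂+m₃ = 1 + 0 + 1 = 2  ✗
triangle: |3−2|=1 ≤ l₃=2 ≤ 3+2=5
parity: l₁+l₂+l₃ = 7 is odd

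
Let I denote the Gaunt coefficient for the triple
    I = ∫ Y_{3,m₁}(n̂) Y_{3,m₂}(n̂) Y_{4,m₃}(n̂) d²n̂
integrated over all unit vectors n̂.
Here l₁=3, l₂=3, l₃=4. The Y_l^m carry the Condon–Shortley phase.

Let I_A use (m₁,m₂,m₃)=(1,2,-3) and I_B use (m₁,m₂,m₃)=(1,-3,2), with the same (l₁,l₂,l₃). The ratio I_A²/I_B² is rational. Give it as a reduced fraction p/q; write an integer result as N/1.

Shared (l₁,l₂,l₃)=(3,3,4): N and (l;000)² cancel in I_A²/I_B².
A: Δ = 2!·4!·4!/11! = 1/34650; Racah Σ t=1..2: t=1:−1/144 t=2:+1/288 = -1/288; ⇒ 3j(3 3 4; 1 2 -3)² = 1/99, sgn +1
B: Δ = 2!·4!·4!/11! = 1/34650; Racah Σ t=0..0: t=0:+1/192 = 1/192; ⇒ 3j(3 3 4; 1 -3 2)² = 3/77, sgn +1
I_A²/I_B² = (1/99)/(3/77) = 7/27

7/27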